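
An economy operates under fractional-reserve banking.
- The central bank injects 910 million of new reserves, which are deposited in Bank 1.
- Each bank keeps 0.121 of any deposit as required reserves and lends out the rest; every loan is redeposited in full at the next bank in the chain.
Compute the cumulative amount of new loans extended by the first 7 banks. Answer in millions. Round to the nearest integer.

Bank i lends (1 − rr)^i of the original deposit: Bank 1 lends 910·0.8790 = 799.8900, Bank 2 lends 910·0.8790² ≈ 703.1033, and so on.
Summing a geometric series: total = 910·[0.8790·(1 − 0.8790^7) / (1 − 0.8790)] ≈ 3930.4623 million.

3930 million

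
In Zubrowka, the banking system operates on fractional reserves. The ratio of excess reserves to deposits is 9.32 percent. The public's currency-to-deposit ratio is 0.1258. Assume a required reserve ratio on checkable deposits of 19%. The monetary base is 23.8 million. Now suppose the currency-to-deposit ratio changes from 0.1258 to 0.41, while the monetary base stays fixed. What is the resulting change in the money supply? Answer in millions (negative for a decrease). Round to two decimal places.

-17.10 million

Initially m₁ = (1 + 0.1258) / (0.19 + 0.0932 + 0.1258) ≈ 2.75257, so M₁ = 2.75257 × 23.8 ≈ 65.5112 million.
After the change m₂ = (1 + 0.41) / (0.19 + 0.0932 + 0.41) ≈ 2.03405, so M₂ = 2.03405 × 23.8 ≈ 48.4104 million.
ΔM = M₂ − M₁ = 48.4104 − 65.5112 = -17.1008 million.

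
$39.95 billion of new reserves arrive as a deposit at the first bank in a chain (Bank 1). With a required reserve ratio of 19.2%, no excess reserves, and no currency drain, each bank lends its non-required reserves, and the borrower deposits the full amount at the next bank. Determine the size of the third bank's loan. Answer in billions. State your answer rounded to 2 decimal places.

$21.07 billion

Each bank lends a fraction (1 − rr) = 0.8080 of the deposit it receives, so Bank 3 receives 39.95·0.8080^2 and lends 39.95·0.8080^3 ≈ 21.0742 billion.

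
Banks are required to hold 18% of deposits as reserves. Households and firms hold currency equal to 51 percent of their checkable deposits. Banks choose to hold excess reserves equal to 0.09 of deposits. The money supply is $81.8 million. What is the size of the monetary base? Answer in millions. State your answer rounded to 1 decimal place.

The money multiplier is m = (1 + c) / (rr + e + c) = (1 + 0.51) / (0.18 + 0.09 + 0.51) ≈ 1.9359.
MB = M / m = 81.8 / 1.9359 ≈ 42.2542 million.

$42.3 million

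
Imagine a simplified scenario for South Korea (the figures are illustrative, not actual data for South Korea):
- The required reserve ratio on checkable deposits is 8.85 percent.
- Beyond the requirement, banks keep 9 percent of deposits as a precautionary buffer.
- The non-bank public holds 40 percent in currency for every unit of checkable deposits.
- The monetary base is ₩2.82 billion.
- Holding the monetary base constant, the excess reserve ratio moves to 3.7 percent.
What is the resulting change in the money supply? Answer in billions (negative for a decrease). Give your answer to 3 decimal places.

₩0.688 billion

Initially m₁ = (1 + 0.4) / (0.0885 + 0.09 + 0.4) ≈ 2.42005, so M₁ = 2.42005 × 2.82 ≈ 6.8245 billion.
After the change m₂ = (1 + 0.4) / (0.0885 + 0.037 + 0.4) ≈ 2.66413, so M₂ = 2.66413 × 2.82 ≈ 7.5128 billion.
ΔM = M₂ − M₁ = 7.5128 − 6.8245 = 0.6883 billion.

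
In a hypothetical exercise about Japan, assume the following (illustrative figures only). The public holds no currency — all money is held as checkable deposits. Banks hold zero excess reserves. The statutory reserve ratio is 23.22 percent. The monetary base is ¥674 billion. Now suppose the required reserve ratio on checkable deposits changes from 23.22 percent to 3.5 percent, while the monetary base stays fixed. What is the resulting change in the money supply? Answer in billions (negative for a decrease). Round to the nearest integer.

Initially m₁ = 1 / (0.2322) ≈ 4.3066, so M₁ = 4.3066 × 674 = 2902.6484 billion.
After the change m₂ = 1 / (0.035) ≈ 28.5714, so M₂ = 28.5714 × 674 = 19257.1236 billion.
ΔM = M₂ − M₁ = 19257.1236 − 2902.6484 = 16354.4752 billion.

¥16354 billion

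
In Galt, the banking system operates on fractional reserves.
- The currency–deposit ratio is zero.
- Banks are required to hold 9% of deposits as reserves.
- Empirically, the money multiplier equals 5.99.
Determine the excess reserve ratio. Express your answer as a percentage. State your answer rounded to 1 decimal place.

Using m = 5.99. Since m = (1 + c)/(c + rr + e), the denominator satisfies c + rr + e = (1 + c)/m = (1 + 0) / 5.99 ≈ 0.166945.
With c = 0 and rr = 0.09, the excess reserve ratio is 0.166945 − 0 − 0.09 = 0.076945.

7.7%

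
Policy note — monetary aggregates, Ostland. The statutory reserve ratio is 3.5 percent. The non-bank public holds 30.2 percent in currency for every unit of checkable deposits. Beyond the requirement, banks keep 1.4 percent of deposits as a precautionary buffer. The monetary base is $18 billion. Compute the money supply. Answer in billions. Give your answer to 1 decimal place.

$66.8 billion

The money multiplier is m = (1 + c) / (rr + e + c) = (1 + 0.302) / (0.035 + 0.014 + 0.302) ≈ 3.7094.
So M = m × MB = 3.7094 × 18 = 66.7692 billion.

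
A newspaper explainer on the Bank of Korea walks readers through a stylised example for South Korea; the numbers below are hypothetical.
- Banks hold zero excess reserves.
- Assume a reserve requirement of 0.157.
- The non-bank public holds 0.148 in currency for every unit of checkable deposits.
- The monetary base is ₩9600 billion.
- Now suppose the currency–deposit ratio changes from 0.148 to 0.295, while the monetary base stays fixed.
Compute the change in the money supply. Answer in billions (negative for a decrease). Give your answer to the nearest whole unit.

Initially m₁ = (1 + 0.148) / (0.157 + 0.148) ≈ 3.76393, so M₁ = 3.76393 × 9600 = 36133.728 billion.
After the change m₂ = (1 + 0.295) / (0.157 + 0.295) ≈ 2.86504, so M₂ = 2.86504 × 9600 = 27504.384 billion.
ΔM = M₂ − M₁ = 27504.384 − 36133.728 = -8629.344 billion.

-8629 billion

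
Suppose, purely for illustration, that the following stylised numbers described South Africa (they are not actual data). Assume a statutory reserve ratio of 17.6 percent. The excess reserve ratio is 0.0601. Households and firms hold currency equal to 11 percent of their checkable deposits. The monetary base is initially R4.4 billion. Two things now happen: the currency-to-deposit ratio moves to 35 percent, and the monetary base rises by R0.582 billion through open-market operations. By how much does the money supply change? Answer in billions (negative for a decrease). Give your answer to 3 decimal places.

-2.636 billion

Before: m₁ = (1 + 0.11) / (0.176 + 0.0601 + 0.11) ≈ 3.20717, MB₁ = 4.4, so M₁ = 3.20717 × 4.4 ≈ 14.1115 billion.
After: m₂ = (1 + 0.35) / (0.176 + 0.0601 + 0.35) ≈ 2.30336, MB₂ = 4.4 + 0.582 = 4.982, so M₂ = 2.30336 × 4.982 ≈ 11.4753 billion.
ΔM = M₂ − M₁ = 11.4753 − 14.1115 = -2.6362 billion.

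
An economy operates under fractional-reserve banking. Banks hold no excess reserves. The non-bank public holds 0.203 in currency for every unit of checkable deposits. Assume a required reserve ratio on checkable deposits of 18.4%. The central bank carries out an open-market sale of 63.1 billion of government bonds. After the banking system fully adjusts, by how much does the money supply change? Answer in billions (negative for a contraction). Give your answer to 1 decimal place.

-196.1 billion

The money multiplier is m = (1 + c) / (rr + c) = (1 + 0.203) / (0.184 + 0.203) ≈ 3.1085.
The sale removes 63.1 billion of base, so ΔM = m × ΔMB = 3.1085 × (−63.1) ≈ -196.1463 billion.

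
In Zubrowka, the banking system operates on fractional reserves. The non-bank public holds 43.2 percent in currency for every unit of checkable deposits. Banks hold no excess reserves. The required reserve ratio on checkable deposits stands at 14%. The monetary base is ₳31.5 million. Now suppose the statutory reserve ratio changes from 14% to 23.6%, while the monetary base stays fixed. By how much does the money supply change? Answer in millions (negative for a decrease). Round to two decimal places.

-11.33 million

Initially m₁ = (1 + 0.432) / (0.14 + 0.432) ≈ 2.50350, so M₁ = 2.50350 × 31.5 ≈ 78.8602 million.
After the change m₂ = (1 + 0.432) / (0.236 + 0.432) ≈ 2.14371, so M₂ = 2.14371 × 31.5 ≈ 67.5269 million.
ΔM = M₂ − M₁ = 67.5269 − 78.8602 = -11.3333 million.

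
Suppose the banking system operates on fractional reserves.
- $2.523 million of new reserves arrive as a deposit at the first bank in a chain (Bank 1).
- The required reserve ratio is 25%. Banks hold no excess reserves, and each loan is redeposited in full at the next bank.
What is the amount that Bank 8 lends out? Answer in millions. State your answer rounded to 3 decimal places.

Each bank lends a fraction (1 − rr) = 0.7500 of the deposit it receives, so Bank 8 receives 2.523·0.7500^7 and lends 2.523·0.7500^8 ≈ 0.2526 million.

$0.253 million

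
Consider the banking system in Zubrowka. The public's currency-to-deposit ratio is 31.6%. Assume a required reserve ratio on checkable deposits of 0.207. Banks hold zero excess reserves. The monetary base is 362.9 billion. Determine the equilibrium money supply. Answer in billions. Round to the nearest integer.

913 billion

The money multiplier is m = (1 + c) / (rr + c) = (1 + 0.316) / (0.207 + 0.316) ≈ 2.5163.
So M = m × MB = 2.5163 × 362.9 ≈ 913.1653 billion.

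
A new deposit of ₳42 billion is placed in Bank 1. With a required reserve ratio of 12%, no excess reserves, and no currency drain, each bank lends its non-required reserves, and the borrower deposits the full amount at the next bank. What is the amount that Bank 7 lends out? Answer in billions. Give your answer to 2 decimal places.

₳17.16 billion

Each bank lends a fraction (1 − rr) = 0.8800 of the deposit it receives, so Bank 7 receives 42·0.8800^6 and lends 42·0.8800^7 ≈ 17.1644 billion.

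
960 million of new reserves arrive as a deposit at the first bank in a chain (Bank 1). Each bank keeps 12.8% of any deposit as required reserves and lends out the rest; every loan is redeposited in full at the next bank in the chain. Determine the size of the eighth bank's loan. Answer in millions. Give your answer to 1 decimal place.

320.9 million

Each bank lends a fraction (1 − rr) = 0.8720 of the deposit it receives, so Bank 8 receives 960·0.8720^7 and lends 960·0.8720^8 ≈ 320.9247 million.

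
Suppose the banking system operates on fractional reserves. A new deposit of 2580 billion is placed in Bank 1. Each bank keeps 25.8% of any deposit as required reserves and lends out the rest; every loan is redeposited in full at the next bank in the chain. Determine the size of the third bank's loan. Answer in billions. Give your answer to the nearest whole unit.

Each bank lends a fraction (1 − rr) = 0.7420 of the deposit it receives, so Bank 3 receives 2580·0.7420^2 and lends 2580·0.7420^3 ≈ 1053.9777 billion.

1054 billion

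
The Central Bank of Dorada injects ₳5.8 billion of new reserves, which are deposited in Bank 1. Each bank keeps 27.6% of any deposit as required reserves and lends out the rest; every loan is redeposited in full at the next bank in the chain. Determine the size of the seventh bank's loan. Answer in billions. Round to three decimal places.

Each bank lends a fraction (1 − rr) = 0.7240 of the deposit it receives, so Bank 7 receives 5.8·0.7240^6 and lends 5.8·0.7240^7 ≈ 0.6048 billion.

₳0.605 billion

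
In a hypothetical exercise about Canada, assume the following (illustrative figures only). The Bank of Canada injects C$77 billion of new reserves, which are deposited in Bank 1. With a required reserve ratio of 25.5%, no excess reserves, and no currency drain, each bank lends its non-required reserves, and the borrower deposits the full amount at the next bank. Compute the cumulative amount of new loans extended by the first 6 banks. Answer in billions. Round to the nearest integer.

Bank i lends (1 − rr)^i of the original deposit: Bank 1 lends 77·0.7450 = 57.3650, Bank 2 lends 77·0.7450² ≈ 42.7369, and so on.
Summing a geometric series: total = 77·[0.7450·(1 − 0.7450^6) / (1 − 0.7450)] ≈ 186.4977 billion.

C$186 billion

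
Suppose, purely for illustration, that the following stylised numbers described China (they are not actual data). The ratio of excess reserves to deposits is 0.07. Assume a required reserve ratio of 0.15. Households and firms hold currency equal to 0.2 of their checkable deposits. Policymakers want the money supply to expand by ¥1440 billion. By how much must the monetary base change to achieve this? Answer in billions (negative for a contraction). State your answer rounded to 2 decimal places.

The money multiplier is m = (1 + c) / (rr + e + c) = (1 + 0.2) / (0.15 + 0.07 + 0.2) ≈ 2.8571429.
ΔMB = ΔM / m = (+1440) / 2.8571429 ≈ 504 billion.

¥504.00 billion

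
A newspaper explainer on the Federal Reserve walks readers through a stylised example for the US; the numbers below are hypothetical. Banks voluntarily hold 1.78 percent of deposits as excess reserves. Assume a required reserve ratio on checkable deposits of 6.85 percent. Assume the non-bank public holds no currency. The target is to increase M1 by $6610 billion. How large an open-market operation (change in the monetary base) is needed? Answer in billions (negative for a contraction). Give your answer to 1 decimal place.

The money multiplier is m = 1 / (rr + e) = 1 / (0.0685 + 0.0178) ≈ 11.587486.
ΔMB = ΔM / m = (+6610) / 11.587486 ≈ 570.443 billion.

$570.4 billion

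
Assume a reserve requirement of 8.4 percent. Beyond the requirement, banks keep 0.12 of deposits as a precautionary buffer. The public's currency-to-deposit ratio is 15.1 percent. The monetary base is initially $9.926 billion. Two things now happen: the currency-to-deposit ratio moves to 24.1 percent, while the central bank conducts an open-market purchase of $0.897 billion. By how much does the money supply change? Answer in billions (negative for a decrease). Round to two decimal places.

Before: m₁ = (1 + 0.151) / (0.084 + 0.12 + 0.151) ≈ 3.24225, MB₁ = 9.926, so M₁ = 3.24225 × 9.926 ≈ 32.1826 billion.
After: m₂ = (1 + 0.241) / (0.084 + 0.12 + 0.241) ≈ 2.78876, MB₂ = 9.926 + 0.897 = 10.823, so M₂ = 2.78876 × 10.823 ≈ 30.1827 billion.
ΔM = M₂ − M₁ = 30.1827 − 32.1826 = -1.9999 billion.

-2.00 billion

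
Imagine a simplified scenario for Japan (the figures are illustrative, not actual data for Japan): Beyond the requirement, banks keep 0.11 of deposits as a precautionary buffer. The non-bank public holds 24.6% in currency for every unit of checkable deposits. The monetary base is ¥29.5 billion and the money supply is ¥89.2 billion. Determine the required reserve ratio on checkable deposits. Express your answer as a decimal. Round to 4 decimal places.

0.0561

Using m = M/MB = 89.2/29.5 ≈ 3.023729. Since m = (1 + c)/(c + rr + e), the denominator satisfies c + rr + e = (1 + c)/m = (1 + 0.246) / 3.023729 ≈ 0.412074.
With c = 0.246 and e = 0.11, the required reserve ratio on checkable deposits is 0.412074 − 0.246 − 0.11 = 0.056074.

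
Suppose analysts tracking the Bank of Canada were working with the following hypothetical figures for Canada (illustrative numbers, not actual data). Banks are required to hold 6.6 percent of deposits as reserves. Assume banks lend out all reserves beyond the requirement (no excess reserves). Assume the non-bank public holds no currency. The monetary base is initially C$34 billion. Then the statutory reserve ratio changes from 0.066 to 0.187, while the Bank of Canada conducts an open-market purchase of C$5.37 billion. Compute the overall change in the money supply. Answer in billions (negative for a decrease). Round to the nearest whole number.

-305 billion

Before: m₁ = 1 / (0.066) ≈ 15.1515, MB₁ = 34, so M₁ = 15.1515 × 34 = 515.151 billion.
After: m₂ = 1 / (0.187) ≈ 5.3476, MB₂ = 34 + 5.37 = 39.37, so M₂ = 5.3476 × 39.37 ≈ 210.535 billion.
ΔM = M₂ − M₁ = 210.535 − 515.151 = -304.616 billion.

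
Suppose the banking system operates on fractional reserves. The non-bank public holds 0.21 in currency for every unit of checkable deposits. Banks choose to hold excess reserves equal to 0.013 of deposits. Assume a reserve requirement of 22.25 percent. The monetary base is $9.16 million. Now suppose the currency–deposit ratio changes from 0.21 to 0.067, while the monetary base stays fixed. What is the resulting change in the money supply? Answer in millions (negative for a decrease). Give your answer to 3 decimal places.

$7.431 million

Initially m₁ = (1 + 0.21) / (0.2225 + 0.013 + 0.21) ≈ 2.71605, so M₁ = 2.71605 × 9.16 ≈ 24.879 million.
After the change m₂ = (1 + 0.067) / (0.2225 + 0.013 + 0.067) ≈ 3.52727, so M₂ = 3.52727 × 9.16 ≈ 32.3098 million.
ΔM = M₂ − M₁ = 32.3098 − 24.879 = 7.4308 million.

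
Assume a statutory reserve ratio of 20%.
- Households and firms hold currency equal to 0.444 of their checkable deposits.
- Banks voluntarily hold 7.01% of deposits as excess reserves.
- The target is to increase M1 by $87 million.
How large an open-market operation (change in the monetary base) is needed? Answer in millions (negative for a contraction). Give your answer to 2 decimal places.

The money multiplier is m = (1 + c) / (rr + e + c) = (1 + 0.444) / (0.2 + 0.0701 + 0.444) ≈ 2.02213.
ΔMB = ΔM / m = (+87) / 2.02213 ≈ 43.0239 million.

$43.02 million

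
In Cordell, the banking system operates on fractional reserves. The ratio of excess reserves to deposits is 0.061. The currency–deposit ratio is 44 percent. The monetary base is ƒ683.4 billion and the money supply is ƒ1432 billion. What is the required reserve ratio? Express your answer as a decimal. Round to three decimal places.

Using m = M/MB = 1432/683.4 ≈ 2.095405. Since m = (1 + c)/(c + rr + e), the denominator satisfies c + rr + e = (1 + c)/m = (1 + 0.44) / 2.095405 ≈ 0.687218.
With c = 0.44 and e = 0.061, the required reserve ratio is 0.687218 − 0.44 − 0.061 = 0.186218.

0.186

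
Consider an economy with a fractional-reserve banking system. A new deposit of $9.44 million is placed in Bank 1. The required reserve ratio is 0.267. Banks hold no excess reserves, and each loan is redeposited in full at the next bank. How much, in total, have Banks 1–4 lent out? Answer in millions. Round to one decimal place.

Bank i lends (1 − rr)^i of the original deposit: Bank 1 lends 9.44·0.7330 ≈ 6.9195, Bank 2 lends 9.44·0.7330² ≈ 5.0720, and so on.
Summing a geometric series: total = 9.44·[0.7330·(1 − 0.7330^4) / (1 − 0.7330)] ≈ 18.4344 million.

$18.4 million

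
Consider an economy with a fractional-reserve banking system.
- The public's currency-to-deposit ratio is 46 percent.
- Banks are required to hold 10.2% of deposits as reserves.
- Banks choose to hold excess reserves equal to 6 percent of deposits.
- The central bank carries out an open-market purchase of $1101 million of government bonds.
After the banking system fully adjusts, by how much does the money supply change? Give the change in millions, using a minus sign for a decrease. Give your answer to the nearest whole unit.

The money multiplier is m = (1 + c) / (rr + e + c) = (1 + 0.46) / (0.102 + 0.06 + 0.46) ≈ 2.34727.
The purchase adds 1101 million of base, so ΔM = m × ΔMB = 2.34727 × (+1101) ≈ 2584.3443 million.

$2584 million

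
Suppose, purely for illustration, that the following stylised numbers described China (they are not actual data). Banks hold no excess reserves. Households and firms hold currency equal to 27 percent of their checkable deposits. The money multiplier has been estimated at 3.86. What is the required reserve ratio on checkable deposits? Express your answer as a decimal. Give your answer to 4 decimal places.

Using m = 3.86. Since m = (1 + c)/(c + rr + e), the denominator satisfies c + rr + e = (1 + c)/m = (1 + 0.27) / 3.86 ≈ 0.329016.
With c = 0.27 and e = 0, the required reserve ratio on checkable deposits is 0.329016 − 0.27 − 0 = 0.059016.

0.0590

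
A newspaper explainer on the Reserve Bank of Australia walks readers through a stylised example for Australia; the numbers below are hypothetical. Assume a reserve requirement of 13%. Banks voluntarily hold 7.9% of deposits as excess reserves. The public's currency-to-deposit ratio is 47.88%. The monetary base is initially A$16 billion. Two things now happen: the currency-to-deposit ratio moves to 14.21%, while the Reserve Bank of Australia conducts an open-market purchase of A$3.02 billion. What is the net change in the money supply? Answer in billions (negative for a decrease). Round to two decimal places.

Before: m₁ = (1 + 0.4788) / (0.13 + 0.079 + 0.4788) ≈ 2.15004, MB₁ = 16, so M₁ = 2.15004 × 16 ≈ 34.4006 billion.
After: m₂ = (1 + 0.1421) / (0.13 + 0.079 + 0.1421) ≈ 3.25292, MB₂ = 16 + 3.02 = 19.02, so M₂ = 3.25292 × 19.02 ≈ 61.8705 billion.
ΔM = M₂ − M₁ = 61.8705 − 34.4006 = 27.4699 billion.

A$27.47 billion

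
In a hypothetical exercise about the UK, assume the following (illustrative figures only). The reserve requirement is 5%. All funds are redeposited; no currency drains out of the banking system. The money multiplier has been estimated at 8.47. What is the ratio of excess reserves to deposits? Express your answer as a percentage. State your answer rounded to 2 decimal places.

Using m = 8.47. Since m = (1 + c)/(c + rr + e), the denominator satisfies c + rr + e = (1 + c)/m = (1 + 0) / 8.47 ≈ 0.118064.
With c = 0 and rr = 0.05, the ratio of excess reserves to deposits is 0.118064 − 0 − 0.05 = 0.068064.

6.81%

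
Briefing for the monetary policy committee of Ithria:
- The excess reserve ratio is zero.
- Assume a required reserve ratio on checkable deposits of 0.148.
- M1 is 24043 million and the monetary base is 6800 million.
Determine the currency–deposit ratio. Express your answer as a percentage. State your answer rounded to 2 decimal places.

Using m = M/MB = 24043/6800 ≈ 3.535735. From m = (1 + c)/(c + rr + e), rearranging gives 1 + c = m·(c + rr + e), so c·(1 − m) = m·(rr + e) − 1.
Hence c = [m·(rr + e) − 1]/(1 − m) = [3.535735 × (0.148 + 0) − 1] / (1 − 3.535735) ≈ 0.187997.

18.80%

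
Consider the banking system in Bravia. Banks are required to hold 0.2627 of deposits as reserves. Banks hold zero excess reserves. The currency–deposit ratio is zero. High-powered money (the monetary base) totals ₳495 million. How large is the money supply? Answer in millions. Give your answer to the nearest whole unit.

₳1884 million

With no currency drain or excess reserves, the money multiplier is m = 1/rr = 1/0.2627 ≈ 3.8066.
Money supply M = m × MB = 3.8066 × 495 = 1884.267 million.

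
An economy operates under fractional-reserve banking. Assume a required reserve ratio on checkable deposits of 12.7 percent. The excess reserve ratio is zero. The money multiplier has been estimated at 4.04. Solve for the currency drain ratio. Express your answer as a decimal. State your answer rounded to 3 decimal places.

0.160

Using m = 4.04. From m = (1 + c)/(c + rr + e), rearranging gives 1 + c = m·(c + rr + e), so c·(1 − m) = m·(rr + e) − 1.
Hence c = [m·(rr + e) − 1]/(1 − m) = [4.04 × (0.127 + 0) − 1] / (1 − 4.04) ≈ 0.160171.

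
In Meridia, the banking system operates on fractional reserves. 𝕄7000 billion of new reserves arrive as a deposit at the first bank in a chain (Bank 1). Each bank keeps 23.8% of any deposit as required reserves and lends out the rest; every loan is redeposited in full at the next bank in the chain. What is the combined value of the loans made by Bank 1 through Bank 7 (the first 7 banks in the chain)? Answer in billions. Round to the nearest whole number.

Bank i lends (1 − rr)^i of the original deposit: Bank 1 lends 7000·0.7620 = 5334.0000, Bank 2 lends 7000·0.7620² = 4064.5080, and so on.
Summing a geometric series: total = 7000·[0.7620·(1 − 0.7620^7) / (1 − 0.7620)] ≈ 19068.5763 billion.

𝕄19069 billion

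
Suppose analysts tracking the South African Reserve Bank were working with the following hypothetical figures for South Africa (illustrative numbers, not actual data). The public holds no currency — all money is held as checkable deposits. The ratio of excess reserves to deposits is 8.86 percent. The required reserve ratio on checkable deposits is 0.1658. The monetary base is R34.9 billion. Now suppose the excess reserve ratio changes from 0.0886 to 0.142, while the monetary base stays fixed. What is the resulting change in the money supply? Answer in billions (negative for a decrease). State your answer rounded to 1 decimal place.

-23.8 billion

Initially m₁ = 1 / (0.1658 + 0.0886) ≈ 3.9308, so M₁ = 3.9308 × 34.9 ≈ 137.1849 billion.
After the change m₂ = 1 / (0.1658 + 0.142) ≈ 3.2489, so M₂ = 3.2489 × 34.9 ≈ 113.3866 billion.
ΔM = M₂ − M₁ = 113.3866 − 137.1849 = -23.7983 billion.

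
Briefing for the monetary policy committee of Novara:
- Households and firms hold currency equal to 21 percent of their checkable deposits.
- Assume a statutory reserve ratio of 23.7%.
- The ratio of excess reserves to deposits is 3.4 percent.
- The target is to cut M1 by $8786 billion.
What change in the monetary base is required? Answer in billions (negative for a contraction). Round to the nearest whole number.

-3493 billion

The money multiplier is m = (1 + c) / (rr + e + c) = (1 + 0.21) / (0.237 + 0.034 + 0.21) ≈ 2.51559.
ΔMB = ΔM / m = (−8786) / 2.51559 ≈ -3492.62 billion.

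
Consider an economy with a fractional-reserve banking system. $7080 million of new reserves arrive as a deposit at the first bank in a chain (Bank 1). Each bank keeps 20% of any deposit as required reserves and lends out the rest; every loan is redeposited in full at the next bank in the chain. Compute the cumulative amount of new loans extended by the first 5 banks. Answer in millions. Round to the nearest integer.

$19040 million

Bank i lends (1 − rr)^i of the original deposit: Bank 1 lends 7080·0.8000 = 5664.0000, Bank 2 lends 7080·0.8000² = 4531.2000, and so on.
Summing a geometric series: total = 7080·[0.8000·(1 − 0.8000^5) / (1 − 0.8000)] = 19040.1024 million.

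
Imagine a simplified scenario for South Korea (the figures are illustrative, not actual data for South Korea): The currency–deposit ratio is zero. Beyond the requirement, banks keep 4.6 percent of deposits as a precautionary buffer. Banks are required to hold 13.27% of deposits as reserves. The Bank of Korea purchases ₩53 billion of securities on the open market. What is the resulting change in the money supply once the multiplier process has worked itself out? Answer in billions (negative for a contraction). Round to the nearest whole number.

₩297 billion

The money multiplier is m = 1 / (rr + e) = 1 / (0.1327 + 0.046) ≈ 5.5960.
The purchase adds 53 billion of base, so ΔM = m × ΔMB = 5.5960 × (+53) = 296.588 billion.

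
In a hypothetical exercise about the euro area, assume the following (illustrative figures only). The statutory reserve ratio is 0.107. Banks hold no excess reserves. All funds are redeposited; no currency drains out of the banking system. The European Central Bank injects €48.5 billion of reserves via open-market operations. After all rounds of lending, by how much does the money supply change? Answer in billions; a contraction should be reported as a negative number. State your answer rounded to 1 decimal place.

€453.3 billion

The simple money multiplier is m = 1/rr = 1/0.107 ≈ 9.3458.
An open-market purchase increases the monetary base by 48.5 billion, so ΔM = m × ΔMB = 9.3458 × 48.5 = 453.2713 billion.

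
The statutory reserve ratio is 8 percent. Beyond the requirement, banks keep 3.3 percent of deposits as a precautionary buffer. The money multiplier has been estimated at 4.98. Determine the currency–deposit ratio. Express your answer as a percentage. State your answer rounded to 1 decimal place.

11.0%

Using m = 4.98. From m = (1 + c)/(c + rr + e), rearranging gives 1 + c = m·(c + rr + e), so c·(1 − m) = m·(rr + e) − 1.
Hence c = [m·(rr + e) − 1]/(1 − m) = [4.98 × (0.08 + 0.033) − 1] / (1 − 4.98) ≈ 0.109864.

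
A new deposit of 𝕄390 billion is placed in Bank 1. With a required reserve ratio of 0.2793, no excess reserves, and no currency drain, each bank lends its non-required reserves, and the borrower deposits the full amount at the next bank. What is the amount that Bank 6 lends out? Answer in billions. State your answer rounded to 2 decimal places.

Each bank lends a fraction (1 − rr) = 0.7207 of the deposit it receives, so Bank 6 receives 390·0.7207^5 and lends 390·0.7207^6 ≈ 54.6502 billion.

𝕄54.65 billion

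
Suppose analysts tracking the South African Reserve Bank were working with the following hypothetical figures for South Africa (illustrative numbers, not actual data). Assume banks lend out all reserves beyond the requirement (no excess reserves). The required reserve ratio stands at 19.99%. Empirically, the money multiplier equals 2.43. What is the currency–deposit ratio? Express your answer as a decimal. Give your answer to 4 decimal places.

0.3596

Using m = 2.43. From m = (1 + c)/(c + rr + e), rearranging gives 1 + c = m·(c + rr + e), so c·(1 − m) = m·(rr + e) − 1.
Hence c = [m·(rr + e) − 1]/(1 − m) = [2.43 × (0.1999 + 0) − 1] / (1 − 2.43) ≈ 0.359610.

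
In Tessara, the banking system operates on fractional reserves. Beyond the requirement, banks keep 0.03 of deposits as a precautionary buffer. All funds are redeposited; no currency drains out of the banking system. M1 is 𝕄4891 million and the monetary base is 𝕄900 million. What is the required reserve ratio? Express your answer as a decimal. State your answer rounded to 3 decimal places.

0.154

Using m = M/MB = 4891/900 ≈ 5.434444. Since m = (1 + c)/(c + rr + e), the denominator satisfies c + rr + e = (1 + c)/m = (1 + 0) / 5.434444 ≈ 0.184011.
With c = 0 and e = 0.03, the required reserve ratio is 0.184011 − 0 − 0.03 = 0.154011.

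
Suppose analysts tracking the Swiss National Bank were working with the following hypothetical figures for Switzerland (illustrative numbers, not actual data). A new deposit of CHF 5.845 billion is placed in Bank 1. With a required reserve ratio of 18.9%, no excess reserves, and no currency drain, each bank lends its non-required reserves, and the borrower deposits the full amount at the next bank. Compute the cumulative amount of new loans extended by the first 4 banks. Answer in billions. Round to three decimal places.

CHF 14.231 billion

Bank i lends (1 − rr)^i of the original deposit: Bank 1 lends 5.845·0.8110 ≈ 4.7403, Bank 2 lends 5.845·0.8110² ≈ 3.8444, and so on.
Summing a geometric series: total = 5.845·[0.8110·(1 − 0.8110^4) / (1 − 0.8110)] ≈ 14.2310 billion.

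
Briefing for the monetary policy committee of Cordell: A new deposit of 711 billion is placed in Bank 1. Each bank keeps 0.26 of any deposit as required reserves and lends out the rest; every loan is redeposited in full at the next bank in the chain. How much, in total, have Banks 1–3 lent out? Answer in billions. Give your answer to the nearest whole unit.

1204 billion

Bank i lends (1 − rr)^i of the original deposit: Bank 1 lends 711·0.7400 = 526.1400, Bank 2 lends 711·0.7400² = 389.3436, and so on.
Summing a geometric series: total = 711·[0.7400·(1 − 0.7400^3) / (1 − 0.7400)] ≈ 1203.5979 billion.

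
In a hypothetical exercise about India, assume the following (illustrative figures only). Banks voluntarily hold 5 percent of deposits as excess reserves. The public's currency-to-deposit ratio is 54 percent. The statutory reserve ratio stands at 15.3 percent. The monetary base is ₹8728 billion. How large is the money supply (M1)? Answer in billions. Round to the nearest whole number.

₹18090 billion

The money multiplier is m = (1 + c) / (rr + e + c) = (1 + 0.54) / (0.153 + 0.05 + 0.54) ≈ 2.07268.
So M = m × MB = 2.07268 × 8728 ≈ 18090.351 billion.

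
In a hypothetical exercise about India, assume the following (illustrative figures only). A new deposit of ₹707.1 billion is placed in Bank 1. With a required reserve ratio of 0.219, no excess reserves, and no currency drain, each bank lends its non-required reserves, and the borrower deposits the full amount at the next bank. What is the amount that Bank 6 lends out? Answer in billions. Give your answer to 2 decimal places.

Each bank lends a fraction (1 − rr) = 0.7810 of the deposit it receives, so Bank 6 receives 707.1·0.7810^5 and lends 707.1·0.7810^6 ≈ 160.4675 billion.

₹160.47 billion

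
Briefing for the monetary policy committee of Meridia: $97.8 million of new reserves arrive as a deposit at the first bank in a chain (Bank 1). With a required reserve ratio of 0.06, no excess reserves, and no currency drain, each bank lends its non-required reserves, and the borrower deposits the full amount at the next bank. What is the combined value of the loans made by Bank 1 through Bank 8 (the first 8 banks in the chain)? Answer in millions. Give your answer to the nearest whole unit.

$598 million

Bank i lends (1 − rr)^i of the original deposit: Bank 1 lends 97.8·0.9400 = 91.9320, Bank 2 lends 97.8·0.9400² ≈ 86.4161, and so on.
Summing a geometric series: total = 97.8·[0.9400·(1 − 0.9400^8) / (1 − 0.9400)] ≈ 598.2185 million.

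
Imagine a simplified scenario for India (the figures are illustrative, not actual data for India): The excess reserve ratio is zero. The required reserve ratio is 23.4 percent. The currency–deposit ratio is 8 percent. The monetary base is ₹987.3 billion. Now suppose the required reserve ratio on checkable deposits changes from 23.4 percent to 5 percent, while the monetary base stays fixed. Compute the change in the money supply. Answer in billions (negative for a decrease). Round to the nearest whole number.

Initially m₁ = (1 + 0.08) / (0.234 + 0.08) ≈ 3.4395, so M₁ = 3.4395 × 987.3 ≈ 3395.8183 billion.
After the change m₂ = (1 + 0.08) / (0.05 + 0.08) ≈ 8.3077, so M₂ = 8.3077 × 987.3 ≈ 8202.1922 billion.
ΔM = M₂ − M₁ = 8202.1922 − 3395.8183 = 4806.3739 billion.

₹4806 billion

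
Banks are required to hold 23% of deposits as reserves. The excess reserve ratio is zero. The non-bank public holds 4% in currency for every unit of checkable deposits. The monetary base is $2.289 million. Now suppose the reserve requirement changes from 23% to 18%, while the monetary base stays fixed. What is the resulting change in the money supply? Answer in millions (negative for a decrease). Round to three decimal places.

$2.004 million

Initially m₁ = (1 + 0.04) / (0.23 + 0.04) ≈ 3.85185, so M₁ = 3.85185 × 2.289 ≈ 8.8169 million.
After the change m₂ = (1 + 0.04) / (0.18 + 0.04) ≈ 4.72727, so M₂ = 4.72727 × 2.289 ≈ 10.8207 million.
ΔM = M₂ − M₁ = 10.8207 − 8.8169 = 2.0038 million.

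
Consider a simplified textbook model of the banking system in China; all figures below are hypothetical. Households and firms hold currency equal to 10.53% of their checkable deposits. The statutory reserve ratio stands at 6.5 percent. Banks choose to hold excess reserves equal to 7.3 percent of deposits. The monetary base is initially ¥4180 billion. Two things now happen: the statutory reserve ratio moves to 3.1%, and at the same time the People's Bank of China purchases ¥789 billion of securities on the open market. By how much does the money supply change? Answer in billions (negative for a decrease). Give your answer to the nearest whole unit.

¥7251 billion

Before: m₁ = (1 + 0.1053) / (0.065 + 0.073 + 0.1053) ≈ 4.54295, MB₁ = 4180, so M₁ = 4.54295 × 4180 = 18989.531 billion.
After: m₂ = (1 + 0.1053) / (0.031 + 0.073 + 0.1053) ≈ 5.28094, MB₂ = 4180 + 789 = 4969, so M₂ = 5.28094 × 4969 ≈ 26240.9909 billion.
ΔM = M₂ − M₁ = 26240.9909 − 18989.531 = 7251.4599 billion.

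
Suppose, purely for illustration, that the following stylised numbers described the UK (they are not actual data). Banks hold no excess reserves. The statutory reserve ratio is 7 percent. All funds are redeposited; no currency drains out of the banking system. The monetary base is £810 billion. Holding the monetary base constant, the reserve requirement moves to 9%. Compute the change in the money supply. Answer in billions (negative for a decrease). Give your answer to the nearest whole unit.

Initially m₁ = 1 / (0.07) ≈ 14.2857, so M₁ = 14.2857 × 810 = 11571.417 billion.
After the change m₂ = 1 / (0.09) ≈ 11.1111, so M₂ = 11.1111 × 810 = 8999.991 billion.
ΔM = M₂ − M₁ = 8999.991 − 11571.417 = -2571.426 billion.

-2571 billion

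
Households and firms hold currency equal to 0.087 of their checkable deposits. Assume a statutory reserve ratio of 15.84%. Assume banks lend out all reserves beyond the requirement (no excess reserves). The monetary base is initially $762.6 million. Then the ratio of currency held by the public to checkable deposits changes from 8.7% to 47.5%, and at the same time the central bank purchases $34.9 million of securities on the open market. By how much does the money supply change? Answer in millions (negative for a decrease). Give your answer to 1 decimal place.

Before: m₁ = (1 + 0.087) / (0.1584 + 0.087) ≈ 4.42950, MB₁ = 762.6, so M₁ = 4.42950 × 762.6 = 3377.9367 million.
After: m₂ = (1 + 0.475) / (0.1584 + 0.475) ≈ 2.32870, MB₂ = 762.6 + 34.9 = 797.5, so M₂ = 2.32870 × 797.5 ≈ 1857.1382 million.
ΔM = M₂ − M₁ = 1857.1382 − 3377.9367 = -1520.7985 million.

-1520.8 million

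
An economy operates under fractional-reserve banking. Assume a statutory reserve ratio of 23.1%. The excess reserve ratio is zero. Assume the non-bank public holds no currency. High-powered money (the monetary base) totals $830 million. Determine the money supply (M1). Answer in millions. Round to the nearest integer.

$3593 million

With no currency drain or excess reserves, the money multiplier is m = 1/rr = 1/0.231 ≈ 4.3290.
Money supply M = m × MB = 4.3290 × 830 = 3593.07 million.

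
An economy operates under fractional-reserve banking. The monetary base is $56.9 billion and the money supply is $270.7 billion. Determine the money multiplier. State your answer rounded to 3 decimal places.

4.757

The money multiplier is m = M / MB = 270.7 / 56.9 ≈ 4.75747.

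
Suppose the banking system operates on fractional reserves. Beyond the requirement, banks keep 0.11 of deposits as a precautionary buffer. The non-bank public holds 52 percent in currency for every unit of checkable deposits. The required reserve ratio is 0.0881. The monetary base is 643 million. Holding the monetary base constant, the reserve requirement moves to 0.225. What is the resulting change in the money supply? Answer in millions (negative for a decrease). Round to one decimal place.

-217.9 million

Initially m₁ = (1 + 0.52) / (0.0881 + 0.11 + 0.52) ≈ 2.11670, so M₁ = 2.11670 × 643 = 1361.0381 million.
After the change m₂ = (1 + 0.52) / (0.225 + 0.11 + 0.52) ≈ 1.77778, so M₂ = 1.77778 × 643 ≈ 1143.1125 million.
ΔM = M₂ − M₁ = 1143.1125 − 1361.0381 = -217.9256 million.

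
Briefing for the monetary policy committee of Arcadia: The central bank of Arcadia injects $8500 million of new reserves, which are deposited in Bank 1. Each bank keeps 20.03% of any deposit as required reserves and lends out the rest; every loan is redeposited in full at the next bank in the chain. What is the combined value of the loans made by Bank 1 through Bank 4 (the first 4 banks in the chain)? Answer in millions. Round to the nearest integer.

$20057 million

Bank i lends (1 − rr)^i of the original deposit: Bank 1 lends 8500·0.7997 = 6797.4500, Bank 2 lends 8500·0.7997² ≈ 5435.9208, and so on.
Summing a geometric series: total = 8500·[0.7997·(1 − 0.7997^4) / (1 − 0.7997)] ≈ 20056.8571 million.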